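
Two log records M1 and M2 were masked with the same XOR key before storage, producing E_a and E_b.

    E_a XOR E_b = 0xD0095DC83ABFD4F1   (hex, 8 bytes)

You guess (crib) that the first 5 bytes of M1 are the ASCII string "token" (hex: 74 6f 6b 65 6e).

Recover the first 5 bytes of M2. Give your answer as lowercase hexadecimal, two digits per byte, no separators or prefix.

a46636ad54

Since E_a ⊕ E_b = M1 ⊕ M2, XORing with the guessed M1 bytes yields the corresponding M2 bytes: M2 = (E_a ⊕ E_b) ⊕ M1.
d0 ⊕ 74 = a4
09 ⊕ 6f = 66
5d ⊕ 6b = 36
c8 ⊕ 65 = ad
3a ⊕ 6e = 54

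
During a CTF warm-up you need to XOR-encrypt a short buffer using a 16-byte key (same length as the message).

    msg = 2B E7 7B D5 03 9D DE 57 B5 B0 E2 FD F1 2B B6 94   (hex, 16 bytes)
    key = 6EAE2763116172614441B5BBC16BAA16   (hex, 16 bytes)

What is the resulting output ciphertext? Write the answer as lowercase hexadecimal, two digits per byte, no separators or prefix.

45495cb612fcac36f1f1574630401c82

XOR is its own inverse, so applying the key byte-wise gives the result directly.
byte 0: 00101011 XOR 01101110 = 01000101
byte 1: 11100111 XOR 10101110 = 01001001
byte 2: 01111011 XOR 00100111 = 01011100
byte 3: 11010101 XOR 01100011 = 10110110
byte 4: 00000011 XOR 00010001 = 00010010
byte 5: 10011101 XOR 01100001 = 11111100
byte 6: 11011110 XOR 01110010 = 10101100
byte 7: 01010111 XOR 01100001 = 00110110
byte 8: 10110101 XOR 01000100 = 11110001
byte 9: 10110000 XOR 01000001 = 11110001
byte 10: 11100010 XOR 10110101 = 01010111
byte 11: 11111101 XOR 10111011 = 01000110
byte 12: 11110001 XOR 11000001 = 00110000
byte 13: 00101011 XOR 01101011 = 01000000
byte 14: 10110110 XOR 10101010 = 00011100
byte 15: 10010100 XOR 00010110 = 10000010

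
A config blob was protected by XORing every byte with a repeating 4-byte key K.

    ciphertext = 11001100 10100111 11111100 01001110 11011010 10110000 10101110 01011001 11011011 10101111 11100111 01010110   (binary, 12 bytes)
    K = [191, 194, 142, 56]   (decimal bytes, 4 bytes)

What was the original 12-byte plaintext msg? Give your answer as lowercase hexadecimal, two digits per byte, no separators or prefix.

The 4-byte key repeats, so the effective keystream is bf c2 8e 38 bf c2 8e 38 bf c2 8e 38.
byte 0: 11001100 XOR 10111111 = 01110011
byte 1: 10100111 XOR 11000010 = 01100101
byte 2: 11111100 XOR 10001110 = 01110010
byte 3: 01001110 XOR 00111000 = 01110110
byte 4: 11011010 XOR 10111111 = 01100101
byte 5: 10110000 XOR 11000010 = 01110010
byte 6: 10101110 XOR 10001110 = 00100000
byte 7: 01011001 XOR 00111000 = 01100001
byte 8: 11011011 XOR 10111111 = 01100100
byte 9: 10101111 XOR 11000010 = 01101101
byte 10: 11100111 XOR 10001110 = 01101001
byte 11: 01010110 XOR 00111000 = 01101110

7365727665722061646d696e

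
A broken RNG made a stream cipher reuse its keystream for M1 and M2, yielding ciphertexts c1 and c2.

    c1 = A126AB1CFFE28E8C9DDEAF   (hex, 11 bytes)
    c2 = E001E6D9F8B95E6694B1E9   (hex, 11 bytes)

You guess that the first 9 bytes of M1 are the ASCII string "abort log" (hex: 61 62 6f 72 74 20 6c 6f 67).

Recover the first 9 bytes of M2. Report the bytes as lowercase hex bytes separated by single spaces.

20 45 22 b7 73 7b bc 85 6e

First, c1 ⊕ c2 = (M1 ⊕ K) ⊕ (M2 ⊕ K) = M1 ⊕ M2, so the key drops out. Then M2 = (M1 ⊕ M2) ⊕ M1 over the first 9 bytes.
byte 0: (a1 xor e0) xor 61 = 41 xor 61 = 20
byte 1: (26 xor 01) xor 62 = 27 xor 62 = 45
byte 2: (ab xor e6) xor 6f = 4d xor 6f = 22
byte 3: (1c xor d9) xor 72 = c5 xor 72 = b7
byte 4: (ff xor f8) xor 74 = 07 xor 74 = 73
byte 5: (e2 xor b9) xor 20 = 5b xor 20 = 7b
byte 6: (8e xor 5e) xor 6c = d0 xor 6c = bc
byte 7: (8c xor 66) xor 6f = ea xor 6f = 85
byte 8: (9d xor 94) xor 67 = 09 xor 67 = 6e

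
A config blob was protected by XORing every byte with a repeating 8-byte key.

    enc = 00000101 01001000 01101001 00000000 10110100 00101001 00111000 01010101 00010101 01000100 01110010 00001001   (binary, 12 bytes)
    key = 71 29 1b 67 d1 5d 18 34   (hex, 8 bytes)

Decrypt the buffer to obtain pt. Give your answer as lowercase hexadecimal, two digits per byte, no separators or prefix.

7461726765742061646d696e

The 8-byte key repeats, so the effective keystream is 71 29 1b 67 d1 5d 18 34 71 29 1b 67.
byte 0: 00000101 ^ 01110001 = 01110100
byte 1: 01001000 ^ 00101001 = 01100001
byte 2: 01101001 ^ 00011011 = 01110010
byte 3: 00000000 ^ 01100111 = 01100111
byte 4: 10110100 ^ 11010001 = 01100101
byte 5: 00101001 ^ 01011101 = 01110100
byte 6: 00111000 ^ 00011000 = 00100000
byte 7: 01010101 ^ 00110100 = 01100001
byte 8: 00010101 ^ 01110001 = 01100100
byte 9: 01000100 ^ 00101001 = 01101101
byte 10: 01110010 ^ 00011011 = 01101001
byte 11: 00001001 ^ 01100111 = 01101110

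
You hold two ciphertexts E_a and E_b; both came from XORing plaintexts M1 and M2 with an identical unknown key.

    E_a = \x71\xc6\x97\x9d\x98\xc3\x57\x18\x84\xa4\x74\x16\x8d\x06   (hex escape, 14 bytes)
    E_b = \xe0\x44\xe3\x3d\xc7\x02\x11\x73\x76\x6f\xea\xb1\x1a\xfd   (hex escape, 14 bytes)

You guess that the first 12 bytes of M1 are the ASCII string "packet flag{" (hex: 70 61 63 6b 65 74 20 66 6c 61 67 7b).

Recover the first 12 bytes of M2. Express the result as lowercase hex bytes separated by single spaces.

e1 e3 17 cb 3a b5 66 0d 9e aa f9 dc

First, E_a ⊕ E_b = (M1 ⊕ K) ⊕ (M2 ⊕ K) = M1 ⊕ M2, so the key drops out. Then M2 = (M1 ⊕ M2) ⊕ M1 over the first 12 bytes.
byte 0: (71 ⊕ e0) ⊕ 70 = 91 ⊕ 70 = e1
byte 1: (c6 ⊕ 44) ⊕ 61 = 82 ⊕ 61 = e3
byte 2: (97 ⊕ e3) ⊕ 63 = 74 ⊕ 63 = 17
byte 3: (9d ⊕ 3d) ⊕ 6b = a0 ⊕ 6b = cb
byte 4: (98 ⊕ c7) ⊕ 65 = 5f ⊕ 65 = 3a
byte 5: (c3 ⊕ 02) ⊕ 74 = c1 ⊕ 74 = b5
byte 6: (57 ⊕ 11) ⊕ 20 = 46 ⊕ 20 = 66
byte 7: (18 ⊕ 73) ⊕ 66 = 6b ⊕ 66 = 0d
byte 8: (84 ⊕ 76) ⊕ 6c = f2 ⊕ 6c = 9e
byte 9: (a4 ⊕ 6f) ⊕ 61 = cb ⊕ 61 = aa
byte 10: (74 ⊕ ea) ⊕ 67 = 9e ⊕ 67 = f9
byte 11: (16 ⊕ b1) ⊕ 7b = a7 ⊕ 7b = dc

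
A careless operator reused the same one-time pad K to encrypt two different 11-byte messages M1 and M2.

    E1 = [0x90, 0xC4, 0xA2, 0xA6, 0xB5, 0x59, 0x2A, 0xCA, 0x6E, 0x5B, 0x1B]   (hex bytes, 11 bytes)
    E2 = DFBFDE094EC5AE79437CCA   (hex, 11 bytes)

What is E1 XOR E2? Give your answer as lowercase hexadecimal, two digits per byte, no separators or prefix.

E1 ⊕ E2 = (M1 ⊕ K) ⊕ (M2 ⊕ K) = M1 ⊕ M2 — the shared key cancels under XOR.
10010000 ^ 11011111 = 01001111
11000100 ^ 10111111 = 01111011
10100010 ^ 11011110 = 01111100
10100110 ^ 00001001 = 10101111
10110101 ^ 01001110 = 11111011
01011001 ^ 11000101 = 10011100
00101010 ^ 10101110 = 10000100
11001010 ^ 01111001 = 10110011
01101110 ^ 01000011 = 00101101
01011011 ^ 01111100 = 00100111
00011011 ^ 11001010 = 11010001

4f7b7caffb9c84b32d27d1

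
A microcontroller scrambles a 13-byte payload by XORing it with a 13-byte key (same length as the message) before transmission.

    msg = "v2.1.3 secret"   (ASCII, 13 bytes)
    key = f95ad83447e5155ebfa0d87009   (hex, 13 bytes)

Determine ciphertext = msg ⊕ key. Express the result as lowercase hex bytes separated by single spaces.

76 XOR f9 = 8f
32 XOR 5a = 68
2e XOR d8 = f6
31 XOR 34 = 05
2e XOR 47 = 69
33 XOR e5 = d6
20 XOR 15 = 35
73 XOR 5e = 2d
65 XOR bf = da
63 XOR a0 = c3
72 XOR d8 = aa
65 XOR 70 = 15
74 XOR 09 = 7d

8f 68 f6 05 69 d6 35 2d da c3 aa 15 7d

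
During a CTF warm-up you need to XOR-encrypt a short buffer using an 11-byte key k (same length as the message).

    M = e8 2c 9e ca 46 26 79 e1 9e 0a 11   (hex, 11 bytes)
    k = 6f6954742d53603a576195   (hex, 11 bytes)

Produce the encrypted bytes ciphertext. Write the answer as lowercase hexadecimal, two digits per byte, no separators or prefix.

8745cabe6b7519dbc96b84

232 xor 111 = 135
 44 xor 105 =  69
158 xor  84 = 202
202 xor 116 = 190
 70 xor  45 = 107
 38 xor  83 = 117
121 xor  96 =  25
225 xor  58 = 219
158 xor  87 = 201
 10 xor  97 = 107
 17 xor 149 = 132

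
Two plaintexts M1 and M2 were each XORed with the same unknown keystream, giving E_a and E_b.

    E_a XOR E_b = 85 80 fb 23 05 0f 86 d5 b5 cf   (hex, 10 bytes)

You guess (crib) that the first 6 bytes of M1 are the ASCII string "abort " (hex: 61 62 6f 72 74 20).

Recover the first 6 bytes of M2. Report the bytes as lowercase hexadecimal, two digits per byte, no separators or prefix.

Since E_a ⊕ E_b = M1 ⊕ M2, XORing with the guessed M1 bytes yields the corresponding M2 bytes: M2 = (E_a ⊕ E_b) ⊕ M1.
byte 0: 85 xor 61 = e4
byte 1: 80 xor 62 = e2
byte 2: fb xor 6f = 94
byte 3: 23 xor 72 = 51
byte 4: 05 xor 74 = 71
byte 5: 0f xor 20 = 2f

e4e29451712f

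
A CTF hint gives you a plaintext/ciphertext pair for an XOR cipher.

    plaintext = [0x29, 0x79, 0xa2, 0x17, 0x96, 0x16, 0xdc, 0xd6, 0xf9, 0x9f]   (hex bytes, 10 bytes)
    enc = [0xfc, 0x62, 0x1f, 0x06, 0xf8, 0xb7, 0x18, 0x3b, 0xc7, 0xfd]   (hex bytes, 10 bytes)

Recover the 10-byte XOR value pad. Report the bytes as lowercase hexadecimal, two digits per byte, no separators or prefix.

Since enc = plaintext ⊕ pad, XORing both sides with plaintext gives pad = plaintext ⊕ enc.
 41 XOR 252 = 213
121 XOR  98 =  27
162 XOR  31 = 189
 23 XOR   6 =  17
150 XOR 248 = 110
 22 XOR 183 = 161
220 XOR  24 = 196
214 XOR  59 = 237
249 XOR 199 =  62
159 XOR 253 =  98

d51bbd116ea1c4ed3e62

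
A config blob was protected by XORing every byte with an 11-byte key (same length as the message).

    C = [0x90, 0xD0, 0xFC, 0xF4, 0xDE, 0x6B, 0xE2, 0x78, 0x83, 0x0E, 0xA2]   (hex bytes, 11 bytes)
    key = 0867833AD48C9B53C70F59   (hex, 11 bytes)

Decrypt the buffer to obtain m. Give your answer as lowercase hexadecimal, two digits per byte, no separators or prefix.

98b77fce0ae7792b4401fb

XOR is its own inverse, so applying the key byte-wise gives the result directly.
byte 0: 90 ^ 08 = 98
byte 1: d0 ^ 67 = b7
byte 2: fc ^ 83 = 7f
byte 3: f4 ^ 3a = ce
byte 4: de ^ d4 = 0a
byte 5: 6b ^ 8c = e7
byte 6: e2 ^ 9b = 79
byte 7: 78 ^ 53 = 2b
byte 8: 83 ^ c7 = 44
byte 9: 0e ^ 0f = 01
byte 10: a2 ^ 59 = fb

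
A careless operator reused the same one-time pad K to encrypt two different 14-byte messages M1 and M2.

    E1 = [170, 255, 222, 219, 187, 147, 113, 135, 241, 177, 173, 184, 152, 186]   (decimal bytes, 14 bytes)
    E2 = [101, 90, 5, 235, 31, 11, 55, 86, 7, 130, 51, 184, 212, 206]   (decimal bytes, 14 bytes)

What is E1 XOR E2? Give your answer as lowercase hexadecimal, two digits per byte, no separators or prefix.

cfa5db30a49846d1f6339e004c74

E1 ⊕ E2 = (M1 ⊕ K) ⊕ (M2 ⊕ K) = M1 ⊕ M2 — the shared key cancels under XOR.
aa ⊕ 65 = cf
ff ⊕ 5a = a5
de ⊕ 05 = db
db ⊕ eb = 30
bb ⊕ 1f = a4
93 ⊕ 0b = 98
71 ⊕ 37 = 46
87 ⊕ 56 = d1
f1 ⊕ 07 = f6
b1 ⊕ 82 = 33
ad ⊕ 33 = 9e
b8 ⊕ b8 = 00
98 ⊕ d4 = 4c
ba ⊕ ce = 74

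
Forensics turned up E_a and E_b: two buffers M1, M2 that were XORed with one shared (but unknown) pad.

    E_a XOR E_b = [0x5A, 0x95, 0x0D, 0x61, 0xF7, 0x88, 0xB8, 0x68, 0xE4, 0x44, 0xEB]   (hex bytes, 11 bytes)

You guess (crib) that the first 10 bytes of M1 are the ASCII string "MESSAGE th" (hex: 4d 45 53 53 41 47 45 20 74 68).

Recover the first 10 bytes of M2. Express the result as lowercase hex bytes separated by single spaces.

17 d0 5e 32 b6 cf fd 48 90 2c

Since E_a ⊕ E_b = M1 ⊕ M2, XORing with the guessed M1 bytes yields the corresponding M2 bytes: M2 = (E_a ⊕ E_b) ⊕ M1.
5a XOR 4d = 17
95 XOR 45 = d0
0d XOR 53 = 5e
61 XOR 53 = 32
f7 XOR 41 = b6
88 XOR 47 = cf
b8 XOR 45 = fd
68 XOR 20 = 48
e4 XOR 74 = 90
44 XOR 68 = 2c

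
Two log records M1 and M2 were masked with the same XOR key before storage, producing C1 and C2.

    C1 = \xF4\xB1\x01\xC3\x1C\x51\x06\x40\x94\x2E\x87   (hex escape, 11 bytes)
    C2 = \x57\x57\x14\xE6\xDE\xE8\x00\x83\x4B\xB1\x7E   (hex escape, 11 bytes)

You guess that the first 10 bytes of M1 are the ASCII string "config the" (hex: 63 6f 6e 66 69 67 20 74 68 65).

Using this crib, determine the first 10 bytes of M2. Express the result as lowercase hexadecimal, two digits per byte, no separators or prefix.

First, C1 ⊕ C2 = (M1 ⊕ K) ⊕ (M2 ⊕ K) = M1 ⊕ M2, so the key drops out. Then M2 = (M1 ⊕ M2) ⊕ M1 over the first 10 bytes.
byte 0: (f4 ⊕ 57) ⊕ 63 = a3 ⊕ 63 = c0
byte 1: (b1 ⊕ 57) ⊕ 6f = e6 ⊕ 6f = 89
byte 2: (01 ⊕ 14) ⊕ 6e = 15 ⊕ 6e = 7b
byte 3: (c3 ⊕ e6) ⊕ 66 = 25 ⊕ 66 = 43
byte 4: (1c ⊕ de) ⊕ 69 = c2 ⊕ 69 = ab
byte 5: (51 ⊕ e8) ⊕ 67 = b9 ⊕ 67 = de
byte 6: (06 ⊕ 00) ⊕ 20 = 06 ⊕ 20 = 26
byte 7: (40 ⊕ 83) ⊕ 74 = c3 ⊕ 74 = b7
byte 8: (94 ⊕ 4b) ⊕ 68 = df ⊕ 68 = b7
byte 9: (2e ⊕ b1) ⊕ 65 = 9f ⊕ 65 = fa

c0897b43abde26b7b7fa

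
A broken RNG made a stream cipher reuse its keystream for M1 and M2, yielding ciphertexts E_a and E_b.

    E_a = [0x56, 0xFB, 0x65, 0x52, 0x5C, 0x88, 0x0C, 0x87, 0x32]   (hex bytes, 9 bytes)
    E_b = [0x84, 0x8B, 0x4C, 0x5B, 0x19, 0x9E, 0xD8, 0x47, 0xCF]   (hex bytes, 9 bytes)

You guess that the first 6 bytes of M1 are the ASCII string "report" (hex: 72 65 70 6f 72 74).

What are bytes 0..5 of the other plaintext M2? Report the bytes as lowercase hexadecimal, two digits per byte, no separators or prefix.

a01559663762

First, E_a ⊕ E_b = (M1 ⊕ K) ⊕ (M2 ⊕ K) = M1 ⊕ M2, so the key drops out. Then M2 = (M1 ⊕ M2) ⊕ M1 over the first 6 bytes.
byte 0: (56 XOR 84) XOR 72 = d2 XOR 72 = a0
byte 1: (fb XOR 8b) XOR 65 = 70 XOR 65 = 15
byte 2: (65 XOR 4c) XOR 70 = 29 XOR 70 = 59
byte 3: (52 XOR 5b) XOR 6f = 09 XOR 6f = 66
byte 4: (5c XOR 19) XOR 72 = 45 XOR 72 = 37
byte 5: (88 XOR 9e) XOR 74 = 16 XOR 74 = 62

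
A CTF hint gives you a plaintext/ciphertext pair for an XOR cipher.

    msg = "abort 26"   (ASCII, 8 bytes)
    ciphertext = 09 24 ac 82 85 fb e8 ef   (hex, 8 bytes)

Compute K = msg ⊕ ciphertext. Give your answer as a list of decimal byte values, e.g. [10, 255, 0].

[104, 70, 195, 240, 241, 219, 218, 217]

Since ciphertext = msg ⊕ K, XORing both sides with msg gives K = msg ⊕ ciphertext.
61 XOR 09 = 68
62 XOR 24 = 46
6f XOR ac = c3
72 XOR 82 = f0
74 XOR 85 = f1
20 XOR fb = db
32 XOR e8 = da
36 XOR ef = d9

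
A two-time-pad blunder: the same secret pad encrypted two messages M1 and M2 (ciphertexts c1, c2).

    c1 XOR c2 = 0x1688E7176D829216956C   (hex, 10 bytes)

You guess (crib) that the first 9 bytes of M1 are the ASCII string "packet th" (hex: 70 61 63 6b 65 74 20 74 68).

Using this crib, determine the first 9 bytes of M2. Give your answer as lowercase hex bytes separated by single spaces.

66 e9 84 7c 08 f6 b2 62 fd

Since c1 ⊕ c2 = M1 ⊕ M2, XORing with the guessed M1 bytes yields the corresponding M2 bytes: M2 = (c1 ⊕ c2) ⊕ M1.
byte 0: 00010110 XOR 01110000 = 01100110
byte 1: 10001000 XOR 01100001 = 11101001
byte 2: 11100111 XOR 01100011 = 10000100
byte 3: 00010111 XOR 01101011 = 01111100
byte 4: 01101101 XOR 01100101 = 00001000
byte 5: 10000010 XOR 01110100 = 11110110
byte 6: 10010010 XOR 00100000 = 10110010
byte 7: 00010110 XOR 01110100 = 01100010
byte 8: 10010101 XOR 01101000 = 11111101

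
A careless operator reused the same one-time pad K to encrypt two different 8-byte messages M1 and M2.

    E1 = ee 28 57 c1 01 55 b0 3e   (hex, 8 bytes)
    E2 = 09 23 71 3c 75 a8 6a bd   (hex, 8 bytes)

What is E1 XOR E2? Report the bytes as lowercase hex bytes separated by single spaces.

e7 0b 26 fd 74 fd da 83

E1 ⊕ E2 = (M1 ⊕ K) ⊕ (M2 ⊕ K) = M1 ⊕ M2 — the shared key cancels under XOR.
238 ^   9 = 231
 40 ^  35 =  11
 87 ^ 113 =  38
193 ^  60 = 253
  1 ^ 117 = 116
 85 ^ 168 = 253
176 ^ 106 = 218
 62 ^ 189 = 131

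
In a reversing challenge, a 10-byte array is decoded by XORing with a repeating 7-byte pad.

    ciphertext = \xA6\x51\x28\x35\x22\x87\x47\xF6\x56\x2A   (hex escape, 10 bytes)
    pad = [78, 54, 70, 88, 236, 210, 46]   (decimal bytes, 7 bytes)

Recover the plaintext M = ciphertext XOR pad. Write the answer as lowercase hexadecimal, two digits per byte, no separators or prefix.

e8676e6dce5569b8606c

The 7-byte key repeats, so the effective keystream is 4e 36 46 58 ec d2 2e 4e 36 46.
byte 0: 10100110 xor 01001110 = 11101000
byte 1: 01010001 xor 00110110 = 01100111
byte 2: 00101000 xor 01000110 = 01101110
byte 3: 00110101 xor 01011000 = 01101101
byte 4: 00100010 xor 11101100 = 11001110
byte 5: 10000111 xor 11010010 = 01010101
byte 6: 01000111 xor 00101110 = 01101001
byte 7: 11110110 xor 01001110 = 10111000
byte 8: 01010110 xor 00110110 = 01100000
byte 9: 00101010 xor 01000110 = 01101100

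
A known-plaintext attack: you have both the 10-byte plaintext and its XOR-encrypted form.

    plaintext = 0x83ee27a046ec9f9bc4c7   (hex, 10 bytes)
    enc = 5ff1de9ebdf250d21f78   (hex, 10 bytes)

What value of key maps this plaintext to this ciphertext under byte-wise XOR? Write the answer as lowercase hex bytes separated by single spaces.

dc 1f f9 3e fb 1e cf 49 db bf

Since enc = plaintext ⊕ key, XORing both sides with plaintext gives key = plaintext ⊕ enc.
10000011 XOR 01011111 = 11011100
11101110 XOR 11110001 = 00011111
00100111 XOR 11011110 = 11111001
10100000 XOR 10011110 = 00111110
01000110 XOR 10111101 = 11111011
11101100 XOR 11110010 = 00011110
10011111 XOR 01010000 = 11001111
10011011 XOR 11010010 = 01001001
11000100 XOR 00011111 = 11011011
11000111 XOR 01111000 = 10111111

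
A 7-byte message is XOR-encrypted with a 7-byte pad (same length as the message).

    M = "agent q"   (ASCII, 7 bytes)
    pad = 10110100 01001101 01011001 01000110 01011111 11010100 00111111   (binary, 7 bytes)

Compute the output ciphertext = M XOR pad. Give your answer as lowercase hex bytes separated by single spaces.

61 ⊕ b4 = d5
67 ⊕ 4d = 2a
65 ⊕ 59 = 3c
6e ⊕ 46 = 28
74 ⊕ 5f = 2b
20 ⊕ d4 = f4
71 ⊕ 3f = 4e

d5 2a 3c 28 2b f4 4e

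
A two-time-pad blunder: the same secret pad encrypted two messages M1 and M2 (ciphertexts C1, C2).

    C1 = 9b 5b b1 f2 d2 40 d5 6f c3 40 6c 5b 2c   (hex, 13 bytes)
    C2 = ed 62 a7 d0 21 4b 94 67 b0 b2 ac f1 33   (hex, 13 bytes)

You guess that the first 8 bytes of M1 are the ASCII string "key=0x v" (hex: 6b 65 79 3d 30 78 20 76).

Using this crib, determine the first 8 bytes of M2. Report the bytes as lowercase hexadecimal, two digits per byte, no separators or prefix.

First, C1 ⊕ C2 = (M1 ⊕ K) ⊕ (M2 ⊕ K) = M1 ⊕ M2, so the key drops out. Then M2 = (M1 ⊕ M2) ⊕ M1 over the first 8 bytes.
byte 0: (9b ^ ed) ^ 6b = 76 ^ 6b = 1d
byte 1: (5b ^ 62) ^ 65 = 39 ^ 65 = 5c
byte 2: (b1 ^ a7) ^ 79 = 16 ^ 79 = 6f
byte 3: (f2 ^ d0) ^ 3d = 22 ^ 3d = 1f
byte 4: (d2 ^ 21) ^ 30 = f3 ^ 30 = c3
byte 5: (40 ^ 4b) ^ 78 = 0b ^ 78 = 73
byte 6: (d5 ^ 94) ^ 20 = 41 ^ 20 = 61
byte 7: (6f ^ 67) ^ 76 = 08 ^ 76 = 7e

1d5c6f1fc373617e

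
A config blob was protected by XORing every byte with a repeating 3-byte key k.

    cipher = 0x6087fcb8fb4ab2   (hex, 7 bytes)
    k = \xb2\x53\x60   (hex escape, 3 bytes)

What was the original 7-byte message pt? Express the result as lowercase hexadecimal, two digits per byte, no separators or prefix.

d2d49c0aa82a00

The 3-byte key repeats, so the effective keystream is b2 53 60 b2 53 60 b2.
byte 0:  96 ^ 178 = 210
byte 1: 135 ^  83 = 212
byte 2: 252 ^  96 = 156
byte 3: 184 ^ 178 =  10
byte 4: 251 ^  83 = 168
byte 5:  74 ^  96 =  42
byte 6: 178 ^ 178 =   0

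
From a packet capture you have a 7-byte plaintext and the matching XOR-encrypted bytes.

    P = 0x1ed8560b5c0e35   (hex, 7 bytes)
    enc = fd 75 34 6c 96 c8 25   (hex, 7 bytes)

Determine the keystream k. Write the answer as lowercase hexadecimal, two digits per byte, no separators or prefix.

e3ad6267cac610

Since enc = P ⊕ k, XORing both sides with P gives k = P ⊕ enc.
1e ^ fd = e3
d8 ^ 75 = ad
56 ^ 34 = 62
0b ^ 6c = 67
5c ^ 96 = ca
0e ^ c8 = c6
35 ^ 25 = 10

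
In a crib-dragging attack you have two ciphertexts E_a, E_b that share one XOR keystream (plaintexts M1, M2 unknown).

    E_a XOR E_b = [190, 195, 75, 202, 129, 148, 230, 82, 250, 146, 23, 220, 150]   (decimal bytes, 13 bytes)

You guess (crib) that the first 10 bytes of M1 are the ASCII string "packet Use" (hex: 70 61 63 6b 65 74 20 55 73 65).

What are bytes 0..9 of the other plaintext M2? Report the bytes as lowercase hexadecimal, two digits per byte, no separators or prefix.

cea228a1e4e0c60789f7

Since E_a ⊕ E_b = M1 ⊕ M2, XORing with the guessed M1 bytes yields the corresponding M2 bytes: M2 = (E_a ⊕ E_b) ⊕ M1.
byte 0: 10111110 xor 01110000 = 11001110
byte 1: 11000011 xor 01100001 = 10100010
byte 2: 01001011 xor 01100011 = 00101000
byte 3: 11001010 xor 01101011 = 10100001
byte 4: 10000001 xor 01100101 = 11100100
byte 5: 10010100 xor 01110100 = 11100000
byte 6: 11100110 xor 00100000 = 11000110
byte 7: 01010010 xor 01010101 = 00000111
byte 8: 11111010 xor 01110011 = 10001001
byte 9: 10010010 xor 01100101 = 11110111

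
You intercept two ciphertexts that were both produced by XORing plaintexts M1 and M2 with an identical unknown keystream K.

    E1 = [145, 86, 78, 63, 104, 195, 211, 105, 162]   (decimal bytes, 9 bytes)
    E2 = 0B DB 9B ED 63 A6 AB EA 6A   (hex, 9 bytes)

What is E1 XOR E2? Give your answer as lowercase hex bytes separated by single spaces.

9a 8d d5 d2 0b 65 78 83 c8

E1 ⊕ E2 = (M1 ⊕ K) ⊕ (M2 ⊕ K) = M1 ⊕ M2 — the shared key cancels under XOR.
91 ⊕ 0b = 9a
56 ⊕ db = 8d
4e ⊕ 9b = d5
3f ⊕ ed = d2
68 ⊕ 63 = 0b
c3 ⊕ a6 = 65
d3 ⊕ ab = 78
69 ⊕ ea = 83
a2 ⊕ 6a = c8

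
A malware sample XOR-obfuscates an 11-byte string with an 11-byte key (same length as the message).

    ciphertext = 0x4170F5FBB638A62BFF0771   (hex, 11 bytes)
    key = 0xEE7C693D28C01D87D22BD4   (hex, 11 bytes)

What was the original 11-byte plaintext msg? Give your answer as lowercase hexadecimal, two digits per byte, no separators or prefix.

af0c9cc69ef8bbac2d2ca5

01000001 XOR 11101110 = 10101111
01110000 XOR 01111100 = 00001100
11110101 XOR 01101001 = 10011100
11111011 XOR 00111101 = 11000110
10110110 XOR 00101000 = 10011110
00111000 XOR 11000000 = 11111000
10100110 XOR 00011101 = 10111011
00101011 XOR 10000111 = 10101100
11111111 XOR 11010010 = 00101101
00000111 XOR 00101011 = 00101100
01110001 XOR 11010100 = 10100101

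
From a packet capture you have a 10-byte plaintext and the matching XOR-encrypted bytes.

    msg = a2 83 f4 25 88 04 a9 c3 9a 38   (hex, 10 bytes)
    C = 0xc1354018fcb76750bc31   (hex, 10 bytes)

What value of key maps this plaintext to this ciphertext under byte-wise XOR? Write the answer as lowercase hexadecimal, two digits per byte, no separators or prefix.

63b6b43d74b3ce932609

Since C = msg ⊕ key, XORing both sides with msg gives key = msg ⊕ C.
a2 xor c1 = 63
83 xor 35 = b6
f4 xor 40 = b4
25 xor 18 = 3d
88 xor fc = 74
04 xor b7 = b3
a9 xor 67 = ce
c3 xor 50 = 93
9a xor bc = 26
38 xor 31 = 09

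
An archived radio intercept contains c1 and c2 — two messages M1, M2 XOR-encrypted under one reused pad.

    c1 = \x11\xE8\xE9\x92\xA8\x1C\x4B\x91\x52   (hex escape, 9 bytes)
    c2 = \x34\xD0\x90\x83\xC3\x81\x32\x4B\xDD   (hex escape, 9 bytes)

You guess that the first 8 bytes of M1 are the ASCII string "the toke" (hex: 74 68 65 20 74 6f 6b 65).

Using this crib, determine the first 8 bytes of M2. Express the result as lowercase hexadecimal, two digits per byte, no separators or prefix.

51501c311ff212bf

First, c1 ⊕ c2 = (M1 ⊕ K) ⊕ (M2 ⊕ K) = M1 ⊕ M2, so the key drops out. Then M2 = (M1 ⊕ M2) ⊕ M1 over the first 8 bytes.
byte 0: (11 XOR 34) XOR 74 = 25 XOR 74 = 51
byte 1: (e8 XOR d0) XOR 68 = 38 XOR 68 = 50
byte 2: (e9 XOR 90) XOR 65 = 79 XOR 65 = 1c
byte 3: (92 XOR 83) XOR 20 = 11 XOR 20 = 31
byte 4: (a8 XOR c3) XOR 74 = 6b XOR 74 = 1f
byte 5: (1c XOR 81) XOR 6f = 9d XOR 6f = f2
byte 6: (4b XOR 32) XOR 6b = 79 XOR 6b = 12
byte 7: (91 XOR 4b) XOR 65 = da XOR 65 = bf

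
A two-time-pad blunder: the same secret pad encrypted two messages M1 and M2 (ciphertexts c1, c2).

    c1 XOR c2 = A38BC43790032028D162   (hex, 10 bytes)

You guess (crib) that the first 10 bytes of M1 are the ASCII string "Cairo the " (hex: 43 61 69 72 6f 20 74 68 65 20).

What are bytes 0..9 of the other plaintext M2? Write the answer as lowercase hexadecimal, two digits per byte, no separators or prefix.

e0eaad45ff235440b442

Since c1 ⊕ c2 = M1 ⊕ M2, XORing with the guessed M1 bytes yields the corresponding M2 bytes: M2 = (c1 ⊕ c2) ⊕ M1.
byte 0: 163 xor  67 = 224
byte 1: 139 xor  97 = 234
byte 2: 196 xor 105 = 173
byte 3:  55 xor 114 =  69
byte 4: 144 xor 111 = 255
byte 5:   3 xor  32 =  35
byte 6:  32 xor 116 =  84
byte 7:  40 xor 104 =  64
byte 8: 209 xor 101 = 180
byte 9:  98 xor  32 =  66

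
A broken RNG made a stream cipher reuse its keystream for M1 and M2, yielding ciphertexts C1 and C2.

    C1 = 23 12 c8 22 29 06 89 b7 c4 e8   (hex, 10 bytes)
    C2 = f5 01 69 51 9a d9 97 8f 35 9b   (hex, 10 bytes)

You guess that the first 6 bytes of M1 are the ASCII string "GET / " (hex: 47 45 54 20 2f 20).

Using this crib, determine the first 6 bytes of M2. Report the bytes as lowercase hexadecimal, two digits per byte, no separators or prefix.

First, C1 ⊕ C2 = (M1 ⊕ K) ⊕ (M2 ⊕ K) = M1 ⊕ M2, so the key drops out. Then M2 = (M1 ⊕ M2) ⊕ M1 over the first 6 bytes.
byte 0: (23 xor f5) xor 47 = d6 xor 47 = 91
byte 1: (12 xor 01) xor 45 = 13 xor 45 = 56
byte 2: (c8 xor 69) xor 54 = a1 xor 54 = f5
byte 3: (22 xor 51) xor 20 = 73 xor 20 = 53
byte 4: (29 xor 9a) xor 2f = b3 xor 2f = 9c
byte 5: (06 xor d9) xor 20 = df xor 20 = ff

9156f5539cff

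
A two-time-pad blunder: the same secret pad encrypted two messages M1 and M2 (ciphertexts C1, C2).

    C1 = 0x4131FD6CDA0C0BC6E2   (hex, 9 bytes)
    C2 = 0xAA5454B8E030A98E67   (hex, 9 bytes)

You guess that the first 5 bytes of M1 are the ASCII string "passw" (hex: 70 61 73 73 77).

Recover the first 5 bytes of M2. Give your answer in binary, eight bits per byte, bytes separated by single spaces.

First, C1 ⊕ C2 = (M1 ⊕ K) ⊕ (M2 ⊕ K) = M1 ⊕ M2, so the key drops out. Then M2 = (M1 ⊕ M2) ⊕ M1 over the first 5 bytes.
byte 0: (41 ⊕ aa) ⊕ 70 = eb ⊕ 70 = 9b
byte 1: (31 ⊕ 54) ⊕ 61 = 65 ⊕ 61 = 04
byte 2: (fd ⊕ 54) ⊕ 73 = a9 ⊕ 73 = da
byte 3: (6c ⊕ b8) ⊕ 73 = d4 ⊕ 73 = a7
byte 4: (da ⊕ e0) ⊕ 77 = 3a ⊕ 77 = 4d

10011011 00000100 11011010 10100111 01001101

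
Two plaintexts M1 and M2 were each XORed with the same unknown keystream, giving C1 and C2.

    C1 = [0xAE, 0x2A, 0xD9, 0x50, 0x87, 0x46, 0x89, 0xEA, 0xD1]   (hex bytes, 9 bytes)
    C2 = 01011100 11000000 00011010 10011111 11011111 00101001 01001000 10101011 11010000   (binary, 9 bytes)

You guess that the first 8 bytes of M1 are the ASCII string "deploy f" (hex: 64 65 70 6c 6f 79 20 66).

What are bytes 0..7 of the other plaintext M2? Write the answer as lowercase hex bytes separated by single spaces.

96 8f b3 a3 37 16 e1 27

First, C1 ⊕ C2 = (M1 ⊕ K) ⊕ (M2 ⊕ K) = M1 ⊕ M2, so the key drops out. Then M2 = (M1 ⊕ M2) ⊕ M1 over the first 8 bytes.
byte 0: (ae ⊕ 5c) ⊕ 64 = f2 ⊕ 64 = 96
byte 1: (2a ⊕ c0) ⊕ 65 = ea ⊕ 65 = 8f
byte 2: (d9 ⊕ 1a) ⊕ 70 = c3 ⊕ 70 = b3
byte 3: (50 ⊕ 9f) ⊕ 6c = cf ⊕ 6c = a3
byte 4: (87 ⊕ df) ⊕ 6f = 58 ⊕ 6f = 37
byte 5: (46 ⊕ 29) ⊕ 79 = 6f ⊕ 79 = 16
byte 6: (89 ⊕ 48) ⊕ 20 = c1 ⊕ 20 = e1
byte 7: (ea ⊕ ab) ⊕ 66 = 41 ⊕ 66 = 27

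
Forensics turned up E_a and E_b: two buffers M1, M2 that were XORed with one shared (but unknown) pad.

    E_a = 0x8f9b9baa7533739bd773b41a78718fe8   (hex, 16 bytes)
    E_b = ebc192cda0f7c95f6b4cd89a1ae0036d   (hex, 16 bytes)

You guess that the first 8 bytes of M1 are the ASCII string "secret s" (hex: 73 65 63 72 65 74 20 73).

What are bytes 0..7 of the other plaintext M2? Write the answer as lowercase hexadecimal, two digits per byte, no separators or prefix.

173f6a15b0b09ab7

First, E_a ⊕ E_b = (M1 ⊕ K) ⊕ (M2 ⊕ K) = M1 ⊕ M2, so the key drops out. Then M2 = (M1 ⊕ M2) ⊕ M1 over the first 8 bytes.
byte 0: (8f ^ eb) ^ 73 = 64 ^ 73 = 17
byte 1: (9b ^ c1) ^ 65 = 5a ^ 65 = 3f
byte 2: (9b ^ 92) ^ 63 = 09 ^ 63 = 6a
byte 3: (aa ^ cd) ^ 72 = 67 ^ 72 = 15
byte 4: (75 ^ a0) ^ 65 = d5 ^ 65 = b0
byte 5: (33 ^ f7) ^ 74 = c4 ^ 74 = b0
byte 6: (73 ^ c9) ^ 20 = ba ^ 20 = 9a
byte 7: (9b ^ 5f) ^ 73 = c4 ^ 73 = b7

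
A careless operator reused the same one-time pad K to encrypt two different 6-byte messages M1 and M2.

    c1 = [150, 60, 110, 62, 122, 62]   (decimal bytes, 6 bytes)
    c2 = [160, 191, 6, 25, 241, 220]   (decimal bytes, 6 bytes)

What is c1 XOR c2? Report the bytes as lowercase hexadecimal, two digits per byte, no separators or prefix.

c1 ⊕ c2 = (M1 ⊕ K) ⊕ (M2 ⊕ K) = M1 ⊕ M2 — the shared key cancels under XOR.
96 XOR a0 = 36
3c XOR bf = 83
6e XOR 06 = 68
3e XOR 19 = 27
7a XOR f1 = 8b
3e XOR dc = e2

368368278be2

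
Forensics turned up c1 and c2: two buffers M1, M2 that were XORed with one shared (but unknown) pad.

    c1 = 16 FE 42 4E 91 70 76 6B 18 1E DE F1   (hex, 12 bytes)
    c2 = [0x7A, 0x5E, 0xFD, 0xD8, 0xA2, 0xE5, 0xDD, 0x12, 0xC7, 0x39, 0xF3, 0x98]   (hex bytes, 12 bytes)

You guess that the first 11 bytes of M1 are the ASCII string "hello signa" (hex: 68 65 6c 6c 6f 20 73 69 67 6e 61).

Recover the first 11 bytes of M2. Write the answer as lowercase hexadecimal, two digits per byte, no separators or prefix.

04c5d3fa5cb5d810b8494c

First, c1 ⊕ c2 = (M1 ⊕ K) ⊕ (M2 ⊕ K) = M1 ⊕ M2, so the key drops out. Then M2 = (M1 ⊕ M2) ⊕ M1 over the first 11 bytes.
byte 0: (16 XOR 7a) XOR 68 = 6c XOR 68 = 04
byte 1: (fe XOR 5e) XOR 65 = a0 XOR 65 = c5
byte 2: (42 XOR fd) XOR 6c = bf XOR 6c = d3
byte 3: (4e XOR d8) XOR 6c = 96 XOR 6c = fa
byte 4: (91 XOR a2) XOR 6f = 33 XOR 6f = 5c
byte 5: (70 XOR e5) XOR 20 = 95 XOR 20 = b5
byte 6: (76 XOR dd) XOR 73 = ab XOR 73 = d8
byte 7: (6b XOR 12) XOR 69 = 79 XOR 69 = 10
byte 8: (18 XOR c7) XOR 67 = df XOR 67 = b8
byte 9: (1e XOR 39) XOR 6e = 27 XOR 6e = 49
byte 10: (de XOR f3) XOR 61 = 2d XOR 61 = 4c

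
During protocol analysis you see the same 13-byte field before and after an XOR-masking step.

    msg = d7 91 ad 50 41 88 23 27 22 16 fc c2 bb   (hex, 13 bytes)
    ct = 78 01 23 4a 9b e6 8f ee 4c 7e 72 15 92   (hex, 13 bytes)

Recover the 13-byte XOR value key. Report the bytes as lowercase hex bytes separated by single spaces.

Since ct = msg ⊕ key, XORing both sides with msg gives key = msg ⊕ ct.
byte 0: d7 XOR 78 = af
byte 1: 91 XOR 01 = 90
byte 2: ad XOR 23 = 8e
byte 3: 50 XOR 4a = 1a
byte 4: 41 XOR 9b = da
byte 5: 88 XOR e6 = 6e
byte 6: 23 XOR 8f = ac
byte 7: 27 XOR ee = c9
byte 8: 22 XOR 4c = 6e
byte 9: 16 XOR 7e = 68
byte 10: fc XOR 72 = 8e
byte 11: c2 XOR 15 = d7
byte 12: bb XOR 92 = 29

af 90 8e 1a da 6e ac c9 6e 68 8e d7 29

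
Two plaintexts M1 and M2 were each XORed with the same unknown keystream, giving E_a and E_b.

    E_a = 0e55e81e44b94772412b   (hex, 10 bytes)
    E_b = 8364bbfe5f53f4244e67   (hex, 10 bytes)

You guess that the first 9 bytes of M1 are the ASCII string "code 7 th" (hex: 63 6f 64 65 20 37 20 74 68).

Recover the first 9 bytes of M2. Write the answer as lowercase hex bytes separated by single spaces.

First, E_a ⊕ E_b = (M1 ⊕ K) ⊕ (M2 ⊕ K) = M1 ⊕ M2, so the key drops out. Then M2 = (M1 ⊕ M2) ⊕ M1 over the first 9 bytes.
byte 0: (0e xor 83) xor 63 = 8d xor 63 = ee
byte 1: (55 xor 64) xor 6f = 31 xor 6f = 5e
byte 2: (e8 xor bb) xor 64 = 53 xor 64 = 37
byte 3: (1e xor fe) xor 65 = e0 xor 65 = 85
byte 4: (44 xor 5f) xor 20 = 1b xor 20 = 3b
byte 5: (b9 xor 53) xor 37 = ea xor 37 = dd
byte 6: (47 xor f4) xor 20 = b3 xor 20 = 93
byte 7: (72 xor 24) xor 74 = 56 xor 74 = 22
byte 8: (41 xor 4e) xor 68 = 0f xor 68 = 67

ee 5e 37 85 3b dd 93 22 67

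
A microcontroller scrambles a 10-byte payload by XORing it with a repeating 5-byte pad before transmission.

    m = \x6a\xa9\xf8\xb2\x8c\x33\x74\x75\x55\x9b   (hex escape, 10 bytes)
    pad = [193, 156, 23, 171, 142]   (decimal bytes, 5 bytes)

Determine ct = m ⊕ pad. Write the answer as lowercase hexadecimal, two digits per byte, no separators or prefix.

ab35ef1902f2e862fe15

The 5-byte key repeats, so the effective keystream is c1 9c 17 ab 8e c1 9c 17 ab 8e.
byte 0: 6a xor c1 = ab
byte 1: a9 xor 9c = 35
byte 2: f8 xor 17 = ef
byte 3: b2 xor ab = 19
byte 4: 8c xor 8e = 02
byte 5: 33 xor c1 = f2
byte 6: 74 xor 9c = e8
byte 7: 75 xor 17 = 62
byte 8: 55 xor ab = fe
byte 9: 9b xor 8e = 15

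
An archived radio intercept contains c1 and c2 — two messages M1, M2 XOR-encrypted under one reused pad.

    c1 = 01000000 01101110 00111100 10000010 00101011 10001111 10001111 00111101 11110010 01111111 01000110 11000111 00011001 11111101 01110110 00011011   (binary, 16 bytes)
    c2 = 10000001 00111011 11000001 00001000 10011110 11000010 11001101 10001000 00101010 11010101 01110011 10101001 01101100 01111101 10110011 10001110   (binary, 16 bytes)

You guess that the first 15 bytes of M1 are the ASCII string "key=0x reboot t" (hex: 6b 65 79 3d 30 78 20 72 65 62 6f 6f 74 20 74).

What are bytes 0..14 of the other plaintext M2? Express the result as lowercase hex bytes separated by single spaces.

aa 30 84 b7 85 35 62 c7 bd c8 5a 01 01 a0 b1

First, c1 ⊕ c2 = (M1 ⊕ K) ⊕ (M2 ⊕ K) = M1 ⊕ M2, so the key drops out. Then M2 = (M1 ⊕ M2) ⊕ M1 over the first 15 bytes.
byte 0: (40 xor 81) xor 6b = c1 xor 6b = aa
byte 1: (6e xor 3b) xor 65 = 55 xor 65 = 30
byte 2: (3c xor c1) xor 79 = fd xor 79 = 84
byte 3: (82 xor 08) xor 3d = 8a xor 3d = b7
byte 4: (2b xor 9e) xor 30 = b5 xor 30 = 85
byte 5: (8f xor c2) xor 78 = 4d xor 78 = 35
byte 6: (8f xor cd) xor 20 = 42 xor 20 = 62
byte 7: (3d xor 88) xor 72 = b5 xor 72 = c7
byte 8: (f2 xor 2a) xor 65 = d8 xor 65 = bd
byte 9: (7f xor d5) xor 62 = aa xor 62 = c8
byte 10: (46 xor 73) xor 6f = 35 xor 6f = 5a
byte 11: (c7 xor a9) xor 6f = 6e xor 6f = 01
byte 12: (19 xor 6c) xor 74 = 75 xor 74 = 01
byte 13: (fd xor 7d) xor 20 = 80 xor 20 = a0
byte 14: (76 xor b3) xor 74 = c5 xor 74 = b1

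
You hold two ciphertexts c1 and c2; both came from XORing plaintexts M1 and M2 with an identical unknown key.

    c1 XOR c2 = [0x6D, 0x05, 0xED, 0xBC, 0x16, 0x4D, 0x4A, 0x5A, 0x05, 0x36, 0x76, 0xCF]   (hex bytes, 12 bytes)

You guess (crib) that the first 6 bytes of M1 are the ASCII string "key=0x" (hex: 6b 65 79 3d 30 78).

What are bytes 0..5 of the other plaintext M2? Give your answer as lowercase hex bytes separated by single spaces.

06 60 94 81 26 35

Since c1 ⊕ c2 = M1 ⊕ M2, XORing with the guessed M1 bytes yields the corresponding M2 bytes: M2 = (c1 ⊕ c2) ⊕ M1.
6d xor 6b = 06
05 xor 65 = 60
ed xor 79 = 94
bc xor 3d = 81
16 xor 30 = 26
4d xor 78 = 35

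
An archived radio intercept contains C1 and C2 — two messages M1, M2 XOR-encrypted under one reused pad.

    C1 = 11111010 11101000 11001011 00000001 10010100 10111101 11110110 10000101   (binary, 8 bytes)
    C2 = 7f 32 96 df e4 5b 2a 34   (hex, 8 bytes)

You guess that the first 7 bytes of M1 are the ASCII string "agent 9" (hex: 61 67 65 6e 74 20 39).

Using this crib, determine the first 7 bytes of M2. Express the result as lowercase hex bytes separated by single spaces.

First, C1 ⊕ C2 = (M1 ⊕ K) ⊕ (M2 ⊕ K) = M1 ⊕ M2, so the key drops out. Then M2 = (M1 ⊕ M2) ⊕ M1 over the first 7 bytes.
byte 0: (fa ⊕ 7f) ⊕ 61 = 85 ⊕ 61 = e4
byte 1: (e8 ⊕ 32) ⊕ 67 = da ⊕ 67 = bd
byte 2: (cb ⊕ 96) ⊕ 65 = 5d ⊕ 65 = 38
byte 3: (01 ⊕ df) ⊕ 6e = de ⊕ 6e = b0
byte 4: (94 ⊕ e4) ⊕ 74 = 70 ⊕ 74 = 04
byte 5: (bd ⊕ 5b) ⊕ 20 = e6 ⊕ 20 = c6
byte 6: (f6 ⊕ 2a) ⊕ 39 = dc ⊕ 39 = e5

e4 bd 38 b0 04 c6 e5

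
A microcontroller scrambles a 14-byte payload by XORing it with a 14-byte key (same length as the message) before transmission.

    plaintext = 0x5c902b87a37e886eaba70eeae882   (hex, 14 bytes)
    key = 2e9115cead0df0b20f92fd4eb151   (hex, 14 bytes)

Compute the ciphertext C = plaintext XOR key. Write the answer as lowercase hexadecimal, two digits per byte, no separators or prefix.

5c ⊕ 2e = 72
90 ⊕ 91 = 01
2b ⊕ 15 = 3e
87 ⊕ ce = 49
a3 ⊕ ad = 0e
7e ⊕ 0d = 73
88 ⊕ f0 = 78
6e ⊕ b2 = dc
ab ⊕ 0f = a4
a7 ⊕ 92 = 35
0e ⊕ fd = f3
ea ⊕ 4e = a4
e8 ⊕ b1 = 59
82 ⊕ 51 = d3

72013e490e7378dca435f3a459d3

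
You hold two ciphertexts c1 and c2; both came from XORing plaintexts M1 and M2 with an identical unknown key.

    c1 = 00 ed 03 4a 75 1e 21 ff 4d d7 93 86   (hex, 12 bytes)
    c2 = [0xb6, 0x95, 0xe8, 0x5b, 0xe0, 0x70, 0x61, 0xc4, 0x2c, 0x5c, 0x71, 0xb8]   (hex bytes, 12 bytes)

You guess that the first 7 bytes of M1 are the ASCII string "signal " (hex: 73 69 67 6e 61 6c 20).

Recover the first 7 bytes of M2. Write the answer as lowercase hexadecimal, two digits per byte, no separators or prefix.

c5118c7ff40260

First, c1 ⊕ c2 = (M1 ⊕ K) ⊕ (M2 ⊕ K) = M1 ⊕ M2, so the key drops out. Then M2 = (M1 ⊕ M2) ⊕ M1 over the first 7 bytes.
byte 0: (00 XOR b6) XOR 73 = b6 XOR 73 = c5
byte 1: (ed XOR 95) XOR 69 = 78 XOR 69 = 11
byte 2: (03 XOR e8) XOR 67 = eb XOR 67 = 8c
byte 3: (4a XOR 5b) XOR 6e = 11 XOR 6e = 7f
byte 4: (75 XOR e0) XOR 61 = 95 XOR 61 = f4
byte 5: (1e XOR 70) XOR 6c = 6e XOR 6c = 02
byte 6: (21 XOR 61) XOR 20 = 40 XOR 20 = 60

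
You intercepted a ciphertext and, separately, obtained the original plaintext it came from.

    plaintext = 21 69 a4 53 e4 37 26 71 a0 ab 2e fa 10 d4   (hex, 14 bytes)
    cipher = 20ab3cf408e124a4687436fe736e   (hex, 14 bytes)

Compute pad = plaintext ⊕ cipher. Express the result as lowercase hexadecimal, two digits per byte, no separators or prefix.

Since cipher = plaintext ⊕ pad, XORing both sides with plaintext gives pad = plaintext ⊕ cipher.
 33 ⊕  32 =   1
105 ⊕ 171 = 194
164 ⊕  60 = 152
 83 ⊕ 244 = 167
228 ⊕   8 = 236
 55 ⊕ 225 = 214
 38 ⊕  36 =   2
113 ⊕ 164 = 213
160 ⊕ 104 = 200
171 ⊕ 116 = 223
 46 ⊕  54 =  24
250 ⊕ 254 =   4
 16 ⊕ 115 =  99
212 ⊕ 110 = 186

01c298a7ecd602d5c8df180463ba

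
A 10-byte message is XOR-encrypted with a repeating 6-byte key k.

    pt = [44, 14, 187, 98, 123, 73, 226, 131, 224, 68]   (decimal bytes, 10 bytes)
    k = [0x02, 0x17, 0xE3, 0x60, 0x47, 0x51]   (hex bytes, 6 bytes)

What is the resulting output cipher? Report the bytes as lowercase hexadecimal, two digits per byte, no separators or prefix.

2e1958023c18e0940324

The 6-byte key repeats, so the effective keystream is 02 17 e3 60 47 51 02 17 e3 60.
byte 0: 2c XOR 02 = 2e
byte 1: 0e XOR 17 = 19
byte 2: bb XOR e3 = 58
byte 3: 62 XOR 60 = 02
byte 4: 7b XOR 47 = 3c
byte 5: 49 XOR 51 = 18
byte 6: e2 XOR 02 = e0
byte 7: 83 XOR 17 = 94
byte 8: e0 XOR e3 = 03
byte 9: 44 XOR 60 = 24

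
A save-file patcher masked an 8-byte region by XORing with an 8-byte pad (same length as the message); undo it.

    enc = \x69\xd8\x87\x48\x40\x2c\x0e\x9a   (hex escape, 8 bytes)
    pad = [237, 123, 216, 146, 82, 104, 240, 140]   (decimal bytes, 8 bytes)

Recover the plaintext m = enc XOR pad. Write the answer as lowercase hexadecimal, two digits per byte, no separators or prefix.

byte 0: 105 ^ 237 = 132
byte 1: 216 ^ 123 = 163
byte 2: 135 ^ 216 =  95
byte 3:  72 ^ 146 = 218
byte 4:  64 ^  82 =  18
byte 5:  44 ^ 104 =  68
byte 6:  14 ^ 240 = 254
byte 7: 154 ^ 140 =  22

84a35fda1244fe16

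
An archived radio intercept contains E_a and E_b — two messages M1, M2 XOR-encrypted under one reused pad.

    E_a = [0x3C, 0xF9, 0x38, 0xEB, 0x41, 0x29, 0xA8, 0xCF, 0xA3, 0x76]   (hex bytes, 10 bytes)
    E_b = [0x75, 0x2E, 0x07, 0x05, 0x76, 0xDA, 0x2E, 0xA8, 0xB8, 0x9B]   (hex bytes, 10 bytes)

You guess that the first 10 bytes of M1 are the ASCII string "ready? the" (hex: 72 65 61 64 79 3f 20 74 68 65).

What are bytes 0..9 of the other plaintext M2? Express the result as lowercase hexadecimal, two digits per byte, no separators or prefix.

First, E_a ⊕ E_b = (M1 ⊕ K) ⊕ (M2 ⊕ K) = M1 ⊕ M2, so the key drops out. Then M2 = (M1 ⊕ M2) ⊕ M1 over the first 10 bytes.
byte 0: (3c XOR 75) XOR 72 = 49 XOR 72 = 3b
byte 1: (f9 XOR 2e) XOR 65 = d7 XOR 65 = b2
byte 2: (38 XOR 07) XOR 61 = 3f XOR 61 = 5e
byte 3: (eb XOR 05) XOR 64 = ee XOR 64 = 8a
byte 4: (41 XOR 76) XOR 79 = 37 XOR 79 = 4e
byte 5: (29 XOR da) XOR 3f = f3 XOR 3f = cc
byte 6: (a8 XOR 2e) XOR 20 = 86 XOR 20 = a6
byte 7: (cf XOR a8) XOR 74 = 67 XOR 74 = 13
byte 8: (a3 XOR b8) XOR 68 = 1b XOR 68 = 73
byte 9: (76 XOR 9b) XOR 65 = ed XOR 65 = 88

3bb25e8a4ecca6137388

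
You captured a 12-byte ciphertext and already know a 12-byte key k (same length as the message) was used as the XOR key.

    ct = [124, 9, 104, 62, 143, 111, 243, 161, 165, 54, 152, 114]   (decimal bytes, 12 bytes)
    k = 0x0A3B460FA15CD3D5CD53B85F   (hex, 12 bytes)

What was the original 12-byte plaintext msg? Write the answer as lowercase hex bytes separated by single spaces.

76 32 2e 31 2e 33 20 74 68 65 20 2d

byte 0: 7c ^ 0a = 76
byte 1: 09 ^ 3b = 32
byte 2: 68 ^ 46 = 2e
byte 3: 3e ^ 0f = 31
byte 4: 8f ^ a1 = 2e
byte 5: 6f ^ 5c = 33
byte 6: f3 ^ d3 = 20
byte 7: a1 ^ d5 = 74
byte 8: a5 ^ cd = 68
byte 9: 36 ^ 53 = 65
byte 10: 98 ^ b8 = 20
byte 11: 72 ^ 5f = 2d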